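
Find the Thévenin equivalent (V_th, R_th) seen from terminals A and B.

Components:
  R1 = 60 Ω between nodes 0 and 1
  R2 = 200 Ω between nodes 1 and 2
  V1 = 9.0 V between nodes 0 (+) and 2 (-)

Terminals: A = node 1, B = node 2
Step 1 — V_th is the open-circuit voltage V_A - V_B (nothing connected across the terminals).
Nodal analysis, taking node 2 as the 0 V reference.
Source V1 fixes V_0 = 9 V.
KCL at each unknown node (sum of currents leaving = 0; resistances in Ω):
  Node 1: (V_1 - 9)/60 + (V_1 - 0)/200 = 0
Collecting terms: 0.02167 × V_1 = 0.15  =>  V_1 = 6.923 V
V_th = V_1 - V_2 = 6.923 - 0 = 6.923 V
Step 2 — R_th: zero the source — replace V1 by a short circuit (node 2 merges into node 0) — and find the resistance seen between A (node 1) and B (node 0).
Reduce the network between node 1 (A) and node 0 (B) by series/parallel combination:
  Rp1 = R1 ‖ R2 (parallel, both between nodes 0 and 1) = 1/(1/60 + 1/200) = 46.15 Ω
R_th = 46.15 Ω

Final answer: V_th = 6.923 V, R_th = 46.15 Ω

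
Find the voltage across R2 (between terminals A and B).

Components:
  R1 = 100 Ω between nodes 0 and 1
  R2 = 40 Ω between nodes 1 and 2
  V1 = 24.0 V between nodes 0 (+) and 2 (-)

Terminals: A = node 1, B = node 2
R1 and R2 are in series across V1 (node 0 → node 1 → node 2), and the output A–B is taken across R2, so this is a voltage divider.
Series current: I = V1/(R1 + R2) = 24/(100 + 40) = 24/140 = 0.1714 A
V_R2 = I × R2 = V1 × R2/(R1 + R2) = 24 × 40/140 = 6.857 V

Final answer: 6.857 V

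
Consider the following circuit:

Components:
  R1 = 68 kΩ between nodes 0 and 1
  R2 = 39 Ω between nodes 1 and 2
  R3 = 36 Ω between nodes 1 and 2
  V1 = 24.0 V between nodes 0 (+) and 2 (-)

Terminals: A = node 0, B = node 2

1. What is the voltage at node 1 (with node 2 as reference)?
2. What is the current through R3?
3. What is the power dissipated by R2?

Nodal analysis, taking node 2 as the 0 V reference.
Source V1 fixes V_0 = 24 V.
KCL at each unknown node (sum of currents leaving = 0; resistances in Ω):
  Node 1: (V_1 - 24)/68000 + (V_1 - 0)/39 + (V_1 - 0)/36 = 0
Collecting terms: 0.05343 × V_1 = 0.0003529  =>  V_1 = 0.006605 V
Part 1:
  Read off the nodal solution: V_1 = 0.006605 V
Part 2:
  I_R3 = (V_1 - V_2)/R3 = (0.006605 - 0)/36 = 0.0001835 A
  Magnitude: I_R3 = 0.0001835 A
Part 3:
  I_R2 = (V_1 - V_2)/R2 = (0.006605 - 0)/39 = 0.0001694 A
  P_R2 = I_R2² × R2 = (0.0001694)² × 39 = 0.000001119 W

Final answers:
1. V_1 = 0.006605 V
2. I_R3 = 0.0001835 A
3. P_R2 = 1.119e-06 W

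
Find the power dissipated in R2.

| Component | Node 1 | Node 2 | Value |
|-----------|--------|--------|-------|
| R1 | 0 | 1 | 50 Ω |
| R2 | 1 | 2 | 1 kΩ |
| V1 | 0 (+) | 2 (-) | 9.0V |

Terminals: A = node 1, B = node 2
Nodal analysis, taking node 2 as the 0 V reference.
Source V1 fixes V_0 = 9 V.
KCL at each unknown node (sum of currents leaving = 0; resistances in Ω):
  Node 1: (V_1 - 9)/50 + (V_1 - 0)/1000 = 0
Collecting terms: 0.021 × V_1 = 0.18  =>  V_1 = 8.571 V
I_R2 = (V_1 - V_2)/R2 = (8.571 - 0)/1000 = 0.008571 A
P_R2 = I_R2² × R2 = (0.008571)² × 1000 = 0.07347 W

Final answer: 0.07347 W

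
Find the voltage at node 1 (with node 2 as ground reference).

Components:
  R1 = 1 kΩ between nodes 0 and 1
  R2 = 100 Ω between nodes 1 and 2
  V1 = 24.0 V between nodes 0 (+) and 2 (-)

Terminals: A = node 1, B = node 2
Nodal analysis, taking node 2 as the 0 V reference.
Source V1 fixes V_0 = 24 V.
KCL at each unknown node (sum of currents leaving = 0; resistances in Ω):
  Node 1: (V_1 - 24)/1000 + (V_1 - 0)/100 = 0
Collecting terms: 0.011 × V_1 = 0.024  =>  V_1 = 2.182 V
The requested potential is V_1 = 2.182 V.

Final answer: V_1 = 2.182 V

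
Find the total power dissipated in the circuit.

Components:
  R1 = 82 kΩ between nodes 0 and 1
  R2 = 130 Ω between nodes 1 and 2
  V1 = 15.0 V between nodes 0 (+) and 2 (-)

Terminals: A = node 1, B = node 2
Nodal analysis, taking node 2 as the 0 V reference.
Source V1 fixes V_0 = 15 V.
KCL at each unknown node (sum of currents leaving = 0; resistances in Ω):
  Node 1: (V_1 - 15)/82000 + (V_1 - 0)/130 = 0
Collecting terms: 0.007705 × V_1 = 0.0001829  =>  V_1 = 0.02374 V
Power in each resistor, P = (ΔV)²/R:
  P_R1 = (15 - 0.02374)²/82000 = 0.002735 W
  P_R2 = (0.02374 - 0)²/130 = 0.000004336 W
P_total = P_R1 + P_R2 = 0.00274 W

Final answer: 0.00274 W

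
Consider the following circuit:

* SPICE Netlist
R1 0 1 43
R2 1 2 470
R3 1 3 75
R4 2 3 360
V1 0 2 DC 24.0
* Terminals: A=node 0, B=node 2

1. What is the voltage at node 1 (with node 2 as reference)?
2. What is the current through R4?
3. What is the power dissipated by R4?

Nodal analysis, taking node 2 as the 0 V reference.
Source V1 fixes V_0 = 24 V.
KCL at each unknown node (sum of currents leaving = 0; resistances in Ω):
  Node 1: (V_1 - 24)/43 + (V_1 - 0)/470 + (V_1 - V_3)/75 = 0
  Node 3: (V_3 - V_1)/75 + (V_3 - 0)/360 = 0
Collecting terms (coefficients in siemens):
  0.03872·V_1 - 0.01333·V_3 = 0.5581
  0.01611·V_3 - 0.01333·V_1 = 0
Determinant D = (0.03872)(0.01611) - (-0.01333)(-0.01333) = 0.000446
V_1 = [(0.5581)(0.01611) - (-0.01333)(0)]/D = 20.16 V
V_3 = [(0.03872)(0) - (0.5581)(-0.01333)]/D = 16.69 V
Part 1:
  Read off the nodal solution: V_1 = 20.16 V
Part 2:
  I_R4 = (V_2 - V_3)/R4 = (0 - 16.69)/360 = -0.04635 A
  Magnitude: I_R4 = 0.04635 A
Part 3:
  I_R4 = (V_2 - V_3)/R4 = (0 - 16.69)/360 = -0.04635 A
  P_R4 = I_R4² × R4 = (-0.04635)² × 360 = 0.7734 W

Final answers:
1. V_1 = 20.16 V
2. I_R4 = 0.04635 A
3. P_R4 = 0.7734 W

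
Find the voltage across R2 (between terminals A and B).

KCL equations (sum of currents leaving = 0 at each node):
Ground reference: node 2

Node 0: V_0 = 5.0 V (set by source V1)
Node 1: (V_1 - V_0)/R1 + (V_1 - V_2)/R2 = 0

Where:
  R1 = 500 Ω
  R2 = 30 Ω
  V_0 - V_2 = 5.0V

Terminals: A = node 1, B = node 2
R1 and R2 are in series across V1 (node 0 → node 1 → node 2), and the output A–B is taken across R2, so this is a voltage divider.
Series current: I = V1/(R1 + R2) = 5/(500 + 30) = 5/530 = 0.009434 A
V_R2 = I × R2 = V1 × R2/(R1 + R2) = 5 × 30/530 = 0.283 V

Final answer: 0.283 V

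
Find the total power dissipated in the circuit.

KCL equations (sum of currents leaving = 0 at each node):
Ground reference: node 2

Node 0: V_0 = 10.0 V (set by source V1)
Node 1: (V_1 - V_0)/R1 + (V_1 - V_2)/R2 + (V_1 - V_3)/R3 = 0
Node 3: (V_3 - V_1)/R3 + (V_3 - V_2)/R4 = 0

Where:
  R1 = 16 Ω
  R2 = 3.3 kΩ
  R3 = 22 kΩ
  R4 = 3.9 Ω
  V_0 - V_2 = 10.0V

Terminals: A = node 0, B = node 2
Nodal analysis, taking node 2 as the 0 V reference.
Source V1 fixes V_0 = 10 V.
KCL at each unknown node (sum of currents leaving = 0; resistances in Ω):
  Node 1: (V_1 - 10)/16 + (V_1 - 0)/3300 + (V_1 - V_3)/22000 = 0
  Node 3: (V_3 - V_1)/22000 + (V_3 - 0)/3.9 = 0
Collecting terms (coefficients in siemens):
  0.06285·V_1 - 0.00004545·V_3 = 0.625
  0.2565·V_3 - 0.00004545·V_1 = 0
Determinant D = (0.06285)(0.2565) - (-0.00004545)(-0.00004545) = 0.01612
V_1 = [(0.625)(0.2565) - (-0.00004545)(0)]/D = 9.945 V
V_3 = [(0.06285)(0) - (0.625)(-0.00004545)]/D = 0.001763 V
Power in each resistor, P = (ΔV)²/R:
  P_R1 = (10 - 9.945)²/16 = 0.0001921 W
  P_R2 = (9.945 - 0)²/3300 = 0.02997 W
  P_R3 = (9.945 - 0.001763)²/22000 = 0.004494 W
  P_R4 = (0 - 0.001763)²/3.9 = 0.0000007966 W
P_total = P_R1 + P_R2 + P_R3 + P_R4 = 0.03465 W

Final answer: 0.03465 W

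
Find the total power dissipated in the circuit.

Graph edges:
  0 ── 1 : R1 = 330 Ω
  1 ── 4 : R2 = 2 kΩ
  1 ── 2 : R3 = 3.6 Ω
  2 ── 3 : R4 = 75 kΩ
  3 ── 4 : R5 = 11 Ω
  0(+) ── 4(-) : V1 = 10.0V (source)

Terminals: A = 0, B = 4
Nodal analysis, taking node 4 as the 0 V reference.
Source V1 fixes V_0 = 10 V.
KCL at each unknown node (sum of currents leaving = 0; resistances in Ω):
  Node 1: (V_1 - 10)/330 + (V_1 - 0)/2000 + (V_1 - V_2)/3.6 = 0
  Node 2: (V_2 - V_1)/3.6 + (V_2 - V_3)/75000 = 0
  Node 3: (V_3 - V_2)/75000 + (V_3 - 0)/11 = 0
Collecting terms (coefficients in siemens):
  0.2813·V_1 - 0.2778·V_2 = 0.0303
  0.2778·V_2 - 0.2778·V_1 - 0.00001333·V_3 = 0
  0.09092·V_3 - 0.00001333·V_2 = 0
Solving these 3 simultaneous equations (Gaussian elimination) gives:
  V_1 = 8.551 V, V_2 = 8.551 V, V_3 = 0.001254 V
Power in each resistor, P = (ΔV)²/R:
  P_R1 = (10 - 8.551)²/330 = 0.006359 W
  P_R2 = (8.551 - 0)²/2000 = 0.03656 W
  P_R3 = (8.551 - 8.551)²/3.6 = 0.00000004678 W
  P_R4 = (8.551 - 0.001254)²/75000 = 0.0009746 W
  P_R5 = (0.001254 - 0)²/11 = 0.0000001429 W
P_total = P_R1 + P_R2 + P_R3 + P_R4 + P_R5 = 0.0439 W

Final answer: 0.0439 W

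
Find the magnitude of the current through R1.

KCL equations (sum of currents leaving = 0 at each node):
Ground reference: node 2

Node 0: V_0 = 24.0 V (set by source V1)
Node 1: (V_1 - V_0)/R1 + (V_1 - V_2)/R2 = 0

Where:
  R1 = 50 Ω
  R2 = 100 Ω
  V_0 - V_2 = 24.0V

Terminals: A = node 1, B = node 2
Nodal analysis, taking node 2 as the 0 V reference.
Source V1 fixes V_0 = 24 V.
KCL at each unknown node (sum of currents leaving = 0; resistances in Ω):
  Node 1: (V_1 - 24)/50 + (V_1 - 0)/100 = 0
Collecting terms: 0.03 × V_1 = 0.48  =>  V_1 = 16 V
I_R1 = (V_0 - V_1)/R1 = (24 - 16)/50 = 0.16 A
|I_R1| = 0.16 A

Final answer: |I_R1| = 0.16 A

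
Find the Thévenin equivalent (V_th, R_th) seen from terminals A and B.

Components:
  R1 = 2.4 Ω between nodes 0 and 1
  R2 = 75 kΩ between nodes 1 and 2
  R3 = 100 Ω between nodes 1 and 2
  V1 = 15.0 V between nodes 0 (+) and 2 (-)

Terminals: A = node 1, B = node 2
Step 1 — V_th is the open-circuit voltage V_A - V_B (nothing connected across the terminals).
Nodal analysis, taking node 2 as the 0 V reference.
Source V1 fixes V_0 = 15 V.
KCL at each unknown node (sum of currents leaving = 0; resistances in Ω):
  Node 1: (V_1 - 15)/2.4 + (V_1 - 0)/75000 + (V_1 - 0)/100 = 0
Collecting terms: 0.4267 × V_1 = 6.25  =>  V_1 = 14.65 V
V_th = V_1 - V_2 = 14.65 - 0 = 14.65 V
Step 2 — R_th: zero the source — replace V1 by a short circuit (node 2 merges into node 0) — and find the resistance seen between A (node 1) and B (node 0).
Reduce the network between node 1 (A) and node 0 (B) by series/parallel combination:
  Rp1 = R1 ‖ R2 ‖ R3 (parallel, all between nodes 0 and 1) = 1/(1/2.4 + 1/75000 + 1/100) = 2.344 Ω
R_th = 2.344 Ω

Final answer: V_th = 14.65 V, R_th = 2.344 Ω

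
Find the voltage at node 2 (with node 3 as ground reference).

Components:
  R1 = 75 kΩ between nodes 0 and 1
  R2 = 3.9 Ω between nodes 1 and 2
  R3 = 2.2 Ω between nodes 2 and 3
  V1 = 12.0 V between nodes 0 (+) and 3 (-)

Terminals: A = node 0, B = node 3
Nodal analysis, taking node 3 as the 0 V reference.
Source V1 fixes V_0 = 12 V.
KCL at each unknown node (sum of currents leaving = 0; resistances in Ω):
  Node 1: (V_1 - 12)/75000 + (V_1 - V_2)/3.9 = 0
  Node 2: (V_2 - V_1)/3.9 + (V_2 - 0)/2.2 = 0
Collecting terms (coefficients in siemens):
  0.2564·V_1 - 0.2564·V_2 = 0.00016
  0.711·V_2 - 0.2564·V_1 = 0
Determinant D = (0.2564)(0.711) - (-0.2564)(-0.2564) = 0.1166
V_1 = [(0.00016)(0.711) - (-0.2564)(0)]/D = 0.0009759 V
V_2 = [(0.2564)(0) - (0.00016)(-0.2564)]/D = 0.000352 V
The requested potential is V_2 = 0.000352 V.

Final answer: V_2 = 0.000352 V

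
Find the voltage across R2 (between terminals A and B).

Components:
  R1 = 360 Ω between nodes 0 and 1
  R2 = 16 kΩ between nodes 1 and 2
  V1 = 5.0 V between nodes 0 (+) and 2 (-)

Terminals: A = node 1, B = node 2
R1 and R2 are in series across V1 (node 0 → node 1 → node 2), and the output A–B is taken across R2, so this is a voltage divider.
Series current: I = V1/(R1 + R2) = 5/(360 + 16000) = 5/16360 = 0.0003056 A
V_R2 = I × R2 = V1 × R2/(R1 + R2) = 5 × 16000/16360 = 4.89 V

Final answer: 4.89 V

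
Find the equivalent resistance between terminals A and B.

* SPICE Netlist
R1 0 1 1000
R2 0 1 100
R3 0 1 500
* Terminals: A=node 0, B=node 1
Reduce the network between node 0 (A) and node 1 (B) by series/parallel combination:
  Rp1 = R1 ‖ R2 ‖ R3 (parallel, all between nodes 0 and 1) = 1/(1/1000 + 1/100 + 1/500) = 76.92 Ω
R_eq = 76.92 Ω

Final answer: 76.92 Ω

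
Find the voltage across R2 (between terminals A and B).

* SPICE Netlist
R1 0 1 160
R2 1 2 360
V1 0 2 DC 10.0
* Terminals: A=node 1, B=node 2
R1 and R2 are in series across V1 (node 0 → node 1 → node 2), and the output A–B is taken across R2, so this is a voltage divider.
Series current: I = V1/(R1 + R2) = 10/(160 + 360) = 10/520 = 0.01923 A
V_R2 = I × R2 = V1 × R2/(R1 + R2) = 10 × 360/520 = 6.923 V

Final answer: 6.923 V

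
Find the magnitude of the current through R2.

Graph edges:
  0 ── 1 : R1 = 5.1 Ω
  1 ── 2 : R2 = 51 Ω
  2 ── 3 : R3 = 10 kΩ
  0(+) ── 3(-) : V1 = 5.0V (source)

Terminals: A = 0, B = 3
Nodal analysis, taking node 3 as the 0 V reference.
Source V1 fixes V_0 = 5 V.
KCL at each unknown node (sum of currents leaving = 0; resistances in Ω):
  Node 1: (V_1 - 5)/5.1 + (V_1 - V_2)/51 = 0
  Node 2: (V_2 - V_1)/51 + (V_2 - 0)/10000 = 0
Collecting terms (coefficients in siemens):
  0.2157·V_1 - 0.01961·V_2 = 0.9804
  0.01971·V_2 - 0.01961·V_1 = 0
Determinant D = (0.2157)(0.01971) - (-0.01961)(-0.01961) = 0.003866
V_1 = [(0.9804)(0.01971) - (-0.01961)(0)]/D = 4.997 V
V_2 = [(0.2157)(0) - (0.9804)(-0.01961)]/D = 4.972 V
I_R2 = (V_1 - V_2)/R2 = (4.997 - 4.972)/51 = 0.0004972 A
|I_R2| = 0.0004972 A

Final answer: |I_R2| = 0.0004972 A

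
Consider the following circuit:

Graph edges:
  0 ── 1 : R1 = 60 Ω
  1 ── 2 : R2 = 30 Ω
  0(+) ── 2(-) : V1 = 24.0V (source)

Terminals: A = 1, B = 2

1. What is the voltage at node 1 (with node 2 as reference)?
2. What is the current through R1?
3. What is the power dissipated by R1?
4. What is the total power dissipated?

Nodal analysis, taking node 2 as the 0 V reference.
Source V1 fixes V_0 = 24 V.
KCL at each unknown node (sum of currents leaving = 0; resistances in Ω):
  Node 1: (V_1 - 24)/60 + (V_1 - 0)/30 = 0
Collecting terms: 0.05 × V_1 = 0.4  =>  V_1 = 8 V
Part 1:
  Read off the nodal solution: V_1 = 8 V
Part 2:
  I_R1 = (V_0 - V_1)/R1 = (24 - 8)/60 = 0.2667 A
  Magnitude: I_R1 = 0.2667 A
Part 3:
  I_R1 = (V_0 - V_1)/R1 = (24 - 8)/60 = 0.2667 A
  P_R1 = I_R1² × R1 = (0.2667)² × 60 = 4.267 W
Part 4:
  Power in each resistor, P = (ΔV)²/R:
    P_R1 = (24 - 8)²/60 = 4.267 W
    P_R2 = (8 - 0)²/30 = 2.133 W
  P_total = P_R1 + P_R2 = 6.4 W

Final answers:
1. V_1 = 8 V
2. I_R1 = 0.2667 A
3. P_R1 = 4.267 W
4. P_total = 6.4 W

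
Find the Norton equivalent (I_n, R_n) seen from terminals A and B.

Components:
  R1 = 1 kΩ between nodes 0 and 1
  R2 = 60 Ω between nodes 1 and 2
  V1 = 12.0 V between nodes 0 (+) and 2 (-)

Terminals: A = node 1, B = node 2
Find the Thévenin equivalent first; then I_n = V_th/R_th and R_n = R_th.
Step 1 — V_th is the open-circuit voltage V_A - V_B (nothing connected across the terminals).
Nodal analysis, taking node 2 as the 0 V reference.
Source V1 fixes V_0 = 12 V.
KCL at each unknown node (sum of currents leaving = 0; resistances in Ω):
  Node 1: (V_1 - 12)/1000 + (V_1 - 0)/60 = 0
Collecting terms: 0.01767 × V_1 = 0.012  =>  V_1 = 0.6792 V
V_th = V_1 - V_2 = 0.6792 - 0 = 0.6792 V
Step 2 — R_th: zero the source — replace V1 by a short circuit (node 2 merges into node 0) — and find the resistance seen between A (node 1) and B (node 0).
Reduce the network between node 1 (A) and node 0 (B) by series/parallel combination:
  Rp1 = R1 ‖ R2 (parallel, both between nodes 0 and 1) = 1/(1/1000 + 1/60) = 56.6 Ω
R_th = 56.6 Ω
I_n = V_th/R_th = 0.6792/56.6 = 0.012 A, and R_n = R_th = 56.6 Ω

Final answer: I_n = 0.012 A, R_n = 56.6 Ω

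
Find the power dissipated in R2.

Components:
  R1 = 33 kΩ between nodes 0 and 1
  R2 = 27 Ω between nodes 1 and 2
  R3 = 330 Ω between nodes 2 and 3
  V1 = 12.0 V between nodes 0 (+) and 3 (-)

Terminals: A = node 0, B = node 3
Nodal analysis, taking node 3 as the 0 V reference.
Source V1 fixes V_0 = 12 V.
KCL at each unknown node (sum of currents leaving = 0; resistances in Ω):
  Node 1: (V_1 - 12)/33000 + (V_1 - V_2)/27 = 0
  Node 2: (V_2 - V_1)/27 + (V_2 - 0)/330 = 0
Collecting terms (coefficients in siemens):
  0.03707·V_1 - 0.03704·V_2 = 0.0003636
  0.04007·V_2 - 0.03704·V_1 = 0
Determinant D = (0.03707)(0.04007) - (-0.03704)(-0.03704) = 0.0001134
V_1 = [(0.0003636)(0.04007) - (-0.03704)(0)]/D = 0.1284 V
V_2 = [(0.03707)(0) - (0.0003636)(-0.03704)]/D = 0.1187 V
I_R2 = (V_1 - V_2)/R2 = (0.1284 - 0.1187)/27 = 0.0003597 A
P_R2 = I_R2² × R2 = (0.0003597)² × 27 = 0.000003494 W

Final answer: 3.494e-06 W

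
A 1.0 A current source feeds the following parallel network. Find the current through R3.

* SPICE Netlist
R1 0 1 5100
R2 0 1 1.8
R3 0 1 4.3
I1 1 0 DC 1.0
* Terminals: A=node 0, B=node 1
All resistors sit directly between nodes 0 and 1, so they are in parallel and share one voltage V; the full source current 1 A splits among them.
1/R_par = 1/5100 + 1/1.8 + 1/4.3 = 0.7883 S  =>  R_par = 1.269 Ω
V = I × R_par = 1 × 1.269 = 1.269 V
I_R3 = V/R3 = 1.269/4.3 = 0.295 A

Final answer: 0.295 A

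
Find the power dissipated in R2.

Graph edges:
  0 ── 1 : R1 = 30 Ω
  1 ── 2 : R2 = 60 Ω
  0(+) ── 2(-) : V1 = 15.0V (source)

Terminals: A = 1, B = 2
Nodal analysis, taking node 2 as the 0 V reference.
Source V1 fixes V_0 = 15 V.
KCL at each unknown node (sum of currents leaving = 0; resistances in Ω):
  Node 1: (V_1 - 15)/30 + (V_1 - 0)/60 = 0
Collecting terms: 0.05 × V_1 = 0.5  =>  V_1 = 10 V
I_R2 = (V_1 - V_2)/R2 = (10 - 0)/60 = 0.1667 A
P_R2 = I_R2² × R2 = (0.1667)² × 60 = 1.667 W

Final answer: 1.667 W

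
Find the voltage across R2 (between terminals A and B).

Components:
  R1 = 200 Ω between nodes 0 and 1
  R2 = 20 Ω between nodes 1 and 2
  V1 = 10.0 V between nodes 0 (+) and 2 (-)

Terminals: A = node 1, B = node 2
R1 and R2 are in series across V1 (node 0 → node 1 → node 2), and the output A–B is taken across R2, so this is a voltage divider.
Series current: I = V1/(R1 + R2) = 10/(200 + 20) = 10/220 = 0.04545 A
V_R2 = I × R2 = V1 × R2/(R1 + R2) = 10 × 20/220 = 0.9091 V

Final answer: 0.9091 V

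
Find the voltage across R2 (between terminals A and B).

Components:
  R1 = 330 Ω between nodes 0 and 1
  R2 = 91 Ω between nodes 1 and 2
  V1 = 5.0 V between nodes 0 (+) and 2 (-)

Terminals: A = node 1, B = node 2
R1 and R2 are in series across V1 (node 0 → node 1 → node 2), and the output A–B is taken across R2, so this is a voltage divider.
Series current: I = V1/(R1 + R2) = 5/(330 + 91) = 5/421 = 0.01188 A
V_R2 = I × R2 = V1 × R2/(R1 + R2) = 5 × 91/421 = 1.081 V

Final answer: 1.081 V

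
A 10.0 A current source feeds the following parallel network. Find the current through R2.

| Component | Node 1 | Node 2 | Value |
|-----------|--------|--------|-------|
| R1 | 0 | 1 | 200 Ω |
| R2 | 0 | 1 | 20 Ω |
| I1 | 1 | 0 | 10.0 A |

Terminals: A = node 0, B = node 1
All resistors sit directly between nodes 0 and 1, so they are in parallel and share one voltage V; the full source current 10 A splits among them.
1/R_par = 1/200 + 1/20 = 0.055 S  =>  R_par = 18.18 Ω
V = I × R_par = 10 × 18.18 = 181.8 V
I_R2 = V/R2 = 181.8/20 = 9.091 A

Final answer: 9.091 A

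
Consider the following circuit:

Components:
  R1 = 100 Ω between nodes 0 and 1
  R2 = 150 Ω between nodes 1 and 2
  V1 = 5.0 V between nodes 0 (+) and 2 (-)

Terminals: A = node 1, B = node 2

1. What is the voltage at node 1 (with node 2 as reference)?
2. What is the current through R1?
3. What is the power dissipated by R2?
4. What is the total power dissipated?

Nodal analysis, taking node 2 as the 0 V reference.
Source V1 fixes V_0 = 5 V.
KCL at each unknown node (sum of currents leaving = 0; resistances in Ω):
  Node 1: (V_1 - 5)/100 + (V_1 - 0)/150 = 0
Collecting terms: 0.01667 × V_1 = 0.05  =>  V_1 = 3 V
Part 1:
  Read off the nodal solution: V_1 = 3 V
Part 2:
  I_R1 = (V_0 - V_1)/R1 = (5 - 3)/100 = 0.02 A
  Magnitude: I_R1 = 0.02 A
Part 3:
  I_R2 = (V_1 - V_2)/R2 = (3 - 0)/150 = 0.02 A
  P_R2 = I_R2² × R2 = (0.02)² × 150 = 0.06 W
Part 4:
  Power in each resistor, P = (ΔV)²/R:
    P_R1 = (5 - 3)²/100 = 0.04 W
    P_R2 = (3 - 0)²/150 = 0.06 W
  P_total = P_R1 + P_R2 = 0.1 W

Final answers:
1. V_1 = 3 V
2. I_R1 = 0.02 A
3. P_R2 = 0.06 W
4. P_total = 0.1 W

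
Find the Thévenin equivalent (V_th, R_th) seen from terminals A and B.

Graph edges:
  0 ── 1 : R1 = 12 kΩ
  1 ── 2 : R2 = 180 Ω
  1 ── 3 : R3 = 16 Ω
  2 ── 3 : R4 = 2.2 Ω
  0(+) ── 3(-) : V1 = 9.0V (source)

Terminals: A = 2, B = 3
Step 1 — V_th is the open-circuit voltage V_A - V_B (nothing connected across the terminals).
Nodal analysis, taking node 3 as the 0 V reference.
Source V1 fixes V_0 = 9 V.
KCL at each unknown node (sum of currents leaving = 0; resistances in Ω):
  Node 1: (V_1 - 9)/12000 + (V_1 - V_2)/180 + (V_1 - 0)/16 = 0
  Node 2: (V_2 - V_1)/180 + (V_2 - 0)/2.2 = 0
Collecting terms (coefficients in siemens):
  0.06814·V_1 - 0.005556·V_2 = 0.00075
  0.4601·V_2 - 0.005556·V_1 = 0
Determinant D = (0.06814)(0.4601) - (-0.005556)(-0.005556) = 0.03132
V_1 = [(0.00075)(0.4601) - (-0.005556)(0)]/D = 0.01102 V
V_2 = [(0.06814)(0) - (0.00075)(-0.005556)]/D = 0.000133 V
V_th = V_2 - V_3 = 0.000133 - 0 = 0.000133 V
Step 2 — R_th: zero the source — replace V1 by a short circuit (node 3 merges into node 0) — and find the resistance seen between A (node 2) and B (node 0).
Reduce the network between node 2 (A) and node 0 (B) by series/parallel combination:
  Rp1 = R1 ‖ R3 (parallel, both between nodes 0 and 1) = 1/(1/12000 + 1/16) = 15.98 Ω
  Rs1 = R2 + Rp1 (series, joined only at node 1) = 180 + 15.98 = 196 Ω
  Rp2 = R4 ‖ Rs1 (parallel, both between nodes 0 and 2) = 1/(1/2.2 + 1/196) = 2.176 Ω
R_th = 2.176 Ω

Final answer: V_th = 0.000133 V, R_th = 2.176 Ω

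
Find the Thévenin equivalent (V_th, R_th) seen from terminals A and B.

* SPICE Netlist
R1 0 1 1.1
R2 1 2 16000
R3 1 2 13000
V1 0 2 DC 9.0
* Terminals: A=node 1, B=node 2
Step 1 — V_th is the open-circuit voltage V_A - V_B (nothing connected across the terminals).
Nodal analysis, taking node 2 as the 0 V reference.
Source V1 fixes V_0 = 9 V.
KCL at each unknown node (sum of currents leaving = 0; resistances in Ω):
  Node 1: (V_1 - 9)/1.1 + (V_1 - 0)/16000 + (V_1 - 0)/13000 = 0
Collecting terms: 0.9092 × V_1 = 8.182  =>  V_1 = 8.999 V
V_th = V_1 - V_2 = 8.999 - 0 = 8.999 V
Step 2 — R_th: zero the source — replace V1 by a short circuit (node 2 merges into node 0) — and find the resistance seen between A (node 1) and B (node 0).
Reduce the network between node 1 (A) and node 0 (B) by series/parallel combination:
  Rp1 = R1 ‖ R2 ‖ R3 (parallel, all between nodes 0 and 1) = 1/(1/1.1 + 1/16000 + 1/13000) = 1.1 Ω
R_th = 1.1 Ω

Final answer: V_th = 8.999 V, R_th = 1.1 Ω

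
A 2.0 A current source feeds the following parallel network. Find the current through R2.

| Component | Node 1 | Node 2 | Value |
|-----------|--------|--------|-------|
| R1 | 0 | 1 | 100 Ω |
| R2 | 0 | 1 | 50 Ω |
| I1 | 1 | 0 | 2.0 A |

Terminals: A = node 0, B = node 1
All resistors sit directly between nodes 0 and 1, so they are in parallel and share one voltage V; the full source current 2 A splits among them.
1/R_par = 1/100 + 1/50 = 0.03 S  =>  R_par = 33.33 Ω
V = I × R_par = 2 × 33.33 = 66.67 V
I_R2 = V/R2 = 66.67/50 = 1.333 A

Final answer: 1.333 A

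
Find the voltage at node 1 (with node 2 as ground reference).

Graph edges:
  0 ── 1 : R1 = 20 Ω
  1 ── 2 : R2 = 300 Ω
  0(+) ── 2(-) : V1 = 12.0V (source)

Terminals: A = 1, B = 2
Nodal analysis, taking node 2 as the 0 V reference.
Source V1 fixes V_0 = 12 V.
KCL at each unknown node (sum of currents leaving = 0; resistances in Ω):
  Node 1: (V_1 - 12)/20 + (V_1 - 0)/300 = 0
Collecting terms: 0.05333 × V_1 = 0.6  =>  V_1 = 11.25 V
The requested potential is V_1 = 11.25 V.

Final answer: V_1 = 11.25 V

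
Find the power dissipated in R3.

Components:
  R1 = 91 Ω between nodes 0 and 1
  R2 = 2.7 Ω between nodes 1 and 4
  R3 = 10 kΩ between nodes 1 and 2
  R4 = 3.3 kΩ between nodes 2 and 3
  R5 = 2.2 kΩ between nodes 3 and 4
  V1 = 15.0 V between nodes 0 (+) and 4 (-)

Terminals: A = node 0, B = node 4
Nodal analysis, taking node 4 as the 0 V reference.
Source V1 fixes V_0 = 15 V.
KCL at each unknown node (sum of currents leaving = 0; resistances in Ω):
  Node 1: (V_1 - 15)/91 + (V_1 - 0)/2.7 + (V_1 - V_2)/10000 = 0
  Node 2: (V_2 - V_1)/10000 + (V_2 - V_3)/3300 = 0
  Node 3: (V_3 - V_2)/3300 + (V_3 - 0)/2200 = 0
Collecting terms (coefficients in siemens):
  0.3815·V_1 - 0.0001·V_2 = 0.1648
  0.000403·V_2 - 0.0001·V_1 - 0.000303·V_3 = 0
  0.0007576·V_3 - 0.000303·V_2 = 0
Solving these 3 simultaneous equations (Gaussian elimination) gives:
  V_1 = 0.4322 V, V_2 = 0.1533 V, V_3 = 0.06134 V
I_R3 = (V_1 - V_2)/R3 = (0.4322 - 0.1533)/10000 = 0.00002788 A
P_R3 = I_R3² × R3 = (0.00002788)² × 10000 = 0.000007774 W

Final answer: 7.774e-06 W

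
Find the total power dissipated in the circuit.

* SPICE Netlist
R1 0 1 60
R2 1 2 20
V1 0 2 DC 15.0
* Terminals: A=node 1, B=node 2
Nodal analysis, taking node 2 as the 0 V reference.
Source V1 fixes V_0 = 15 V.
KCL at each unknown node (sum of currents leaving = 0; resistances in Ω):
  Node 1: (V_1 - 15)/60 + (V_1 - 0)/20 = 0
Collecting terms: 0.06667 × V_1 = 0.25  =>  V_1 = 3.75 V
Power in each resistor, P = (ΔV)²/R:
  P_R1 = (15 - 3.75)²/60 = 2.109 W
  P_R2 = (3.75 - 0)²/20 = 0.7031 W
P_total = P_R1 + P_R2 = 2.812 W

Final answer: 2.812 W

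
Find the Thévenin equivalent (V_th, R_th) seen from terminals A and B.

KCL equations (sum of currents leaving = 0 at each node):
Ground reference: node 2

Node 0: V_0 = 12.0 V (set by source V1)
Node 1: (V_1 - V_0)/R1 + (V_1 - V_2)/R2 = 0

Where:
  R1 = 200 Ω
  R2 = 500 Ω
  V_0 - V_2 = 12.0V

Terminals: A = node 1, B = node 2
Step 1 — V_th is the open-circuit voltage V_A - V_B (nothing connected across the terminals).
Nodal analysis, taking node 2 as the 0 V reference.
Source V1 fixes V_0 = 12 V.
KCL at each unknown node (sum of currents leaving = 0; resistances in Ω):
  Node 1: (V_1 - 12)/200 + (V_1 - 0)/500 = 0
Collecting terms: 0.007 × V_1 = 0.06  =>  V_1 = 8.571 V
V_th = V_1 - V_2 = 8.571 - 0 = 8.571 V
Step 2 — R_th: zero the source — replace V1 by a short circuit (node 2 merges into node 0) — and find the resistance seen between A (node 1) and B (node 0).
Reduce the network between node 1 (A) and node 0 (B) by series/parallel combination:
  Rp1 = R1 ‖ R2 (parallel, both between nodes 0 and 1) = 1/(1/200 + 1/500) = 142.9 Ω
R_th = 142.9 Ω

Final answer: V_th = 8.571 V, R_th = 142.9 Ω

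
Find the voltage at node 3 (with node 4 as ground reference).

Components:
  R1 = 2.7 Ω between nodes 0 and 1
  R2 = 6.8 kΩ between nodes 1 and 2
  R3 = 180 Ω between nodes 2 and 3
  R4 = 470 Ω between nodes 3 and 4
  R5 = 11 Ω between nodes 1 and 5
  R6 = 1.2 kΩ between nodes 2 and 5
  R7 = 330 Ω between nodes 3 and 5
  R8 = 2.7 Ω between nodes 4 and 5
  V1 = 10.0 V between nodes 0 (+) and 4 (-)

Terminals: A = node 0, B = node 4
Nodal analysis, taking node 4 as the 0 V reference.
Source V1 fixes V_0 = 10 V.
KCL at each unknown node (sum of currents leaving = 0; resistances in Ω):
  Node 1: (V_1 - 10)/2.7 + (V_1 - V_2)/6800 + (V_1 - V_5)/11 = 0
  Node 2: (V_2 - V_1)/6800 + (V_2 - V_3)/180 + (V_2 - V_5)/1200 = 0
  Node 3: (V_3 - V_2)/180 + (V_3 - 0)/470 + (V_3 - V_5)/330 = 0
  Node 5: (V_5 - V_1)/11 + (V_5 - V_2)/1200 + (V_5 - V_3)/330 + (V_5 - 0)/2.7 = 0
Collecting terms (coefficients in siemens):
  0.4614·V_1 - 0.0001471·V_2 - 0.09091·V_5 = 3.704
  0.006536·V_2 - 0.0001471·V_1 - 0.005556·V_3 - 0.0008333·V_5 = 0
  0.01071·V_3 - 0.005556·V_2 - 0.00303·V_5 = 0
  0.4651·V_5 - 0.09091·V_1 - 0.0008333·V_2 - 0.00303·V_3 = 0
Solving these 4 simultaneous equations (Gaussian elimination) gives:
  V_1 = 8.351 V, V_2 = 1.417 V, V_3 = 1.199 V, V_5 = 1.642 V
The requested potential is V_3 = 1.199 V.

Final answer: V_3 = 1.199 V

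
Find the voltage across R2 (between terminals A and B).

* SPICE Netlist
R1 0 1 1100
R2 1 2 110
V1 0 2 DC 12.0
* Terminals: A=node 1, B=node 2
R1 and R2 are in series across V1 (node 0 → node 1 → node 2), and the output A–B is taken across R2, so this is a voltage divider.
Series current: I = V1/(R1 + R2) = 12/(1100 + 110) = 12/1210 = 0.009917 A
V_R2 = I × R2 = V1 × R2/(R1 + R2) = 12 × 110/1210 = 1.091 V

Final answer: 1.091 V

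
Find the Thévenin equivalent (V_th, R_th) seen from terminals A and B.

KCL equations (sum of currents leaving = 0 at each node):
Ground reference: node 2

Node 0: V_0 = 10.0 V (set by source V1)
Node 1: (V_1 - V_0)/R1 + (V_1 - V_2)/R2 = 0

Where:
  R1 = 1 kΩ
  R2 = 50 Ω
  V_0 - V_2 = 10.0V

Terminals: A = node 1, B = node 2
Step 1 — V_th is the open-circuit voltage V_A - V_B (nothing connected across the terminals).
Nodal analysis, taking node 2 as the 0 V reference.
Source V1 fixes V_0 = 10 V.
KCL at each unknown node (sum of currents leaving = 0; resistances in Ω):
  Node 1: (V_1 - 10)/1000 + (V_1 - 0)/50 = 0
Collecting terms: 0.021 × V_1 = 0.01  =>  V_1 = 0.4762 V
V_th = V_1 - V_2 = 0.4762 - 0 = 0.4762 V
Step 2 — R_th: zero the source — replace V1 by a short circuit (node 2 merges into node 0) — and find the resistance seen between A (node 1) and B (node 0).
Reduce the network between node 1 (A) and node 0 (B) by series/parallel combination:
  Rp1 = R1 ‖ R2 (parallel, both between nodes 0 and 1) = 1/(1/1000 + 1/50) = 47.62 Ω
R_th = 47.62 Ω

Final answer: V_th = 0.4762 V, R_th = 47.62 Ω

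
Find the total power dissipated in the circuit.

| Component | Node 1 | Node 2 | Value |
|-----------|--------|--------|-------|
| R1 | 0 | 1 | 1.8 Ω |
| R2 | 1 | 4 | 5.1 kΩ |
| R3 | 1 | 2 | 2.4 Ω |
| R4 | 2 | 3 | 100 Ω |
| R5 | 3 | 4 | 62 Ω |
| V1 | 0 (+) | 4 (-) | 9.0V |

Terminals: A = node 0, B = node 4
Nodal analysis, taking node 4 as the 0 V reference.
Source V1 fixes V_0 = 9 V.
KCL at each unknown node (sum of currents leaving = 0; resistances in Ω):
  Node 1: (V_1 - 9)/1.8 + (V_1 - 0)/5100 + (V_1 - V_2)/2.4 = 0
  Node 2: (V_2 - V_1)/2.4 + (V_2 - V_3)/100 = 0
  Node 3: (V_3 - V_2)/100 + (V_3 - 0)/62 = 0
Collecting terms (coefficients in siemens):
  0.9724·V_1 - 0.4167·V_2 = 5
  0.4267·V_2 - 0.4167·V_1 - 0.01·V_3 = 0
  0.02613·V_3 - 0.01·V_2 = 0
Solving these 3 simultaneous equations (Gaussian elimination) gives:
  V_1 = 8.899 V, V_2 = 8.77 V, V_3 = 3.356 V
Power in each resistor, P = (ΔV)²/R:
  P_R1 = (9 - 8.899)²/1.8 = 0.00562 W
  P_R2 = (8.899 - 0)²/5100 = 0.01553 W
  P_R3 = (8.899 - 8.77)²/2.4 = 0.007033 W
  P_R4 = (8.77 - 3.356)²/100 = 0.293 W
  P_R5 = (3.356 - 0)²/62 = 0.1817 W
P_total = P_R1 + P_R2 + P_R3 + P_R4 + P_R5 = 0.5029 W

Final answer: 0.5029 W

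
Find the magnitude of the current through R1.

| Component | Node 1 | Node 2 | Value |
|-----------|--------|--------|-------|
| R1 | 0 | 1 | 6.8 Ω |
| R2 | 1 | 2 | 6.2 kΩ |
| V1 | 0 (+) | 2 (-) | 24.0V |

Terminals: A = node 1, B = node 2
Nodal analysis, taking node 2 as the 0 V reference.
Source V1 fixes V_0 = 24 V.
KCL at each unknown node (sum of currents leaving = 0; resistances in Ω):
  Node 1: (V_1 - 24)/6.8 + (V_1 - 0)/6200 = 0
Collecting terms: 0.1472 × V_1 = 3.529  =>  V_1 = 23.97 V
I_R1 = (V_0 - V_1)/R1 = (24 - 23.97)/6.8 = 0.003867 A
|I_R1| = 0.003867 A

Final answer: |I_R1| = 0.003867 A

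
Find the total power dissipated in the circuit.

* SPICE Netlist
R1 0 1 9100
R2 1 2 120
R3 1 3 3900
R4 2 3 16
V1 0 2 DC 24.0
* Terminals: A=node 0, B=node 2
Nodal analysis, taking node 2 as the 0 V reference.
Source V1 fixes V_0 = 24 V.
KCL at each unknown node (sum of currents leaving = 0; resistances in Ω):
  Node 1: (V_1 - 24)/9100 + (V_1 - 0)/120 + (V_1 - V_3)/3900 = 0
  Node 3: (V_3 - V_1)/3900 + (V_3 - 0)/16 = 0
Collecting terms (coefficients in siemens):
  0.0087·V_1 - 0.0002564·V_3 = 0.002637
  0.06276·V_3 - 0.0002564·V_1 = 0
Determinant D = (0.0087)(0.06276) - (-0.0002564)(-0.0002564) = 0.0005459
V_1 = [(0.002637)(0.06276) - (-0.0002564)(0)]/D = 0.3032 V
V_3 = [(0.0087)(0) - (0.002637)(-0.0002564)]/D = 0.001239 V
Power in each resistor, P = (ΔV)²/R:
  P_R1 = (24 - 0.3032)²/9100 = 0.06171 W
  P_R2 = (0.3032 - 0)²/120 = 0.0007661 W
  P_R3 = (0.3032 - 0.001239)²/3900 = 0.00002338 W
  P_R4 = (0 - 0.001239)²/16 = 0.00000009591 W
P_total = P_R1 + P_R2 + P_R3 + P_R4 = 0.0625 W

Final answer: 0.0625 W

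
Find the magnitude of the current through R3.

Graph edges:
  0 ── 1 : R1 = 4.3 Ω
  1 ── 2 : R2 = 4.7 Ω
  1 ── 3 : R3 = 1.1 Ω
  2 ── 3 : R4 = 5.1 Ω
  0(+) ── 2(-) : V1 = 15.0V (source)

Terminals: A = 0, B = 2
Nodal analysis, taking node 2 as the 0 V reference.
Source V1 fixes V_0 = 15 V.
KCL at each unknown node (sum of currents leaving = 0; resistances in Ω):
  Node 1: (V_1 - 15)/4.3 + (V_1 - 0)/4.7 + (V_1 - V_3)/1.1 = 0
  Node 3: (V_3 - V_1)/1.1 + (V_3 - 0)/5.1 = 0
Collecting terms (coefficients in siemens):
  1.354·V_1 - 0.9091·V_3 = 3.488
  1.105·V_3 - 0.9091·V_1 = 0
Determinant D = (1.354)(1.105) - (-0.9091)(-0.9091) = 0.6704
V_1 = [(3.488)(1.105) - (-0.9091)(0)]/D = 5.751 V
V_3 = [(1.354)(0) - (3.488)(-0.9091)]/D = 4.73 V
I_R3 = (V_1 - V_3)/R3 = (5.751 - 4.73)/1.1 = 0.9275 A
|I_R3| = 0.9275 A

Final answer: |I_R3| = 0.9275 A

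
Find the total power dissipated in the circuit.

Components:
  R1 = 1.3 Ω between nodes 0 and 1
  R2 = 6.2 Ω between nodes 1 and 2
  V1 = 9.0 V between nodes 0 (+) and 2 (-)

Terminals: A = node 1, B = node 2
Nodal analysis, taking node 2 as the 0 V reference.
Source V1 fixes V_0 = 9 V.
KCL at each unknown node (sum of currents leaving = 0; resistances in Ω):
  Node 1: (V_1 - 9)/1.3 + (V_1 - 0)/6.2 = 0
Collecting terms: 0.9305 × V_1 = 6.923  =>  V_1 = 7.44 V
Power in each resistor, P = (ΔV)²/R:
  P_R1 = (9 - 7.44)²/1.3 = 1.872 W
  P_R2 = (7.44 - 0)²/6.2 = 8.928 W
P_total = P_R1 + P_R2 = 10.8 W

Final answer: 10.8 W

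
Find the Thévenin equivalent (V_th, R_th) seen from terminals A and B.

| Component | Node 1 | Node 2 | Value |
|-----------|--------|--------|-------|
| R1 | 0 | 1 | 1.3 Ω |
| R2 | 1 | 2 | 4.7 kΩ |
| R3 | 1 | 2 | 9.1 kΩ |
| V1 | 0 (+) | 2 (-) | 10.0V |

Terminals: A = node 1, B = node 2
Step 1 — V_th is the open-circuit voltage V_A - V_B (nothing connected across the terminals).
Nodal analysis, taking node 2 as the 0 V reference.
Source V1 fixes V_0 = 10 V.
KCL at each unknown node (sum of currents leaving = 0; resistances in Ω):
  Node 1: (V_1 - 10)/1.3 + (V_1 - 0)/4700 + (V_1 - 0)/9100 = 0
Collecting terms: 0.7696 × V_1 = 7.692  =>  V_1 = 9.996 V
V_th = V_1 - V_2 = 9.996 - 0 = 9.996 V
Step 2 — R_th: zero the source — replace V1 by a short circuit (node 2 merges into node 0) — and find the resistance seen between A (node 1) and B (node 0).
Reduce the network between node 1 (A) and node 0 (B) by series/parallel combination:
  Rp1 = R1 ‖ R2 ‖ R3 (parallel, all between nodes 0 and 1) = 1/(1/1.3 + 1/4700 + 1/9100) = 1.299 Ω
R_th = 1.299 Ω

Final answer: V_th = 9.996 V, R_th = 1.299 Ω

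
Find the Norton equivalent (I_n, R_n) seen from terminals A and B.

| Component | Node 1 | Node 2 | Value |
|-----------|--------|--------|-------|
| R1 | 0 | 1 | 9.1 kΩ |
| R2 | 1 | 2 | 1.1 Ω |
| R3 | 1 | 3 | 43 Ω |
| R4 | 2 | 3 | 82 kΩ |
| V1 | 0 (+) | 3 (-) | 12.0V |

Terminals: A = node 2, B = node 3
Find the Thévenin equivalent first; then I_n = V_th/R_th and R_n = R_th.
Step 1 — V_th is the open-circuit voltage V_A - V_B (nothing connected across the terminals).
Nodal analysis, taking node 3 as the 0 V reference.
Source V1 fixes V_0 = 12 V.
KCL at each unknown node (sum of currents leaving = 0; resistances in Ω):
  Node 1: (V_1 - 12)/9100 + (V_1 - V_2)/1.1 + (V_1 - 0)/43 = 0
  Node 2: (V_2 - V_1)/1.1 + (V_2 - 0)/82000 = 0
Collecting terms (coefficients in siemens):
  0.9325·V_1 - 0.9091·V_2 = 0.001319
  0.9091·V_2 - 0.9091·V_1 = 0
Determinant D = (0.9325)(0.9091) - (-0.9091)(-0.9091) = 0.02125
V_1 = [(0.001319)(0.9091) - (-0.9091)(0)]/D = 0.05641 V
V_2 = [(0.9325)(0) - (0.001319)(-0.9091)]/D = 0.05641 V
V_th = V_2 - V_3 = 0.05641 - 0 = 0.05641 V
Step 2 — R_th: zero the source — replace V1 by a short circuit (node 3 merges into node 0) — and find the resistance seen between A (node 2) and B (node 0).
Reduce the network between node 2 (A) and node 0 (B) by series/parallel combination:
  Rp1 = R1 ‖ R3 (parallel, both between nodes 0 and 1) = 1/(1/9100 + 1/43) = 42.8 Ω
  Rs1 = R2 + Rp1 (series, joined only at node 1) = 1.1 + 42.8 = 43.9 Ω
  Rp2 = R4 ‖ Rs1 (parallel, both between nodes 0 and 2) = 1/(1/82000 + 1/43.9) = 43.87 Ω
R_th = 43.87 Ω
I_n = V_th/R_th = 0.05641/43.87 = 0.001286 A, and R_n = R_th = 43.87 Ω

Final answer: I_n = 0.001286 A, R_n = 43.87 Ω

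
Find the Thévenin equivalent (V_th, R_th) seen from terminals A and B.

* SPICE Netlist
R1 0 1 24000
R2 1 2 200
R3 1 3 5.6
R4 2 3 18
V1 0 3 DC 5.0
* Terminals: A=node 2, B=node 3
Step 1 — V_th is the open-circuit voltage V_A - V_B (nothing connected across the terminals).
Nodal analysis, taking node 3 as the 0 V reference.
Source V1 fixes V_0 = 5 V.
KCL at each unknown node (sum of currents leaving = 0; resistances in Ω):
  Node 1: (V_1 - 5)/24000 + (V_1 - V_2)/200 + (V_1 - 0)/5.6 = 0
  Node 2: (V_2 - V_1)/200 + (V_2 - 0)/18 = 0
Collecting terms (coefficients in siemens):
  0.1836·V_1 - 0.005·V_2 = 0.0002083
  0.06056·V_2 - 0.005·V_1 = 0
Determinant D = (0.1836)(0.06056) - (-0.005)(-0.005) = 0.01109
V_1 = [(0.0002083)(0.06056) - (-0.005)(0)]/D = 0.001137 V
V_2 = [(0.1836)(0) - (0.0002083)(-0.005)]/D = 0.0000939 V
V_th = V_2 - V_3 = 0.0000939 - 0 = 0.0000939 V
Step 2 — R_th: zero the source — replace V1 by a short circuit (node 3 merges into node 0) — and find the resistance seen between A (node 2) and B (node 0).
Reduce the network between node 2 (A) and node 0 (B) by series/parallel combination:
  Rp1 = R1 ‖ R3 (parallel, both between nodes 0 and 1) = 1/(1/24000 + 1/5.6) = 5.599 Ω
  Rs1 = R2 + Rp1 (series, joined only at node 1) = 200 + 5.599 = 205.6 Ω
  Rp2 = R4 ‖ Rs1 (parallel, both between nodes 0 and 2) = 1/(1/18 + 1/205.6) = 16.55 Ω
R_th = 16.55 Ω

Final answer: V_th = 9.39e-05 V, R_th = 16.55 Ω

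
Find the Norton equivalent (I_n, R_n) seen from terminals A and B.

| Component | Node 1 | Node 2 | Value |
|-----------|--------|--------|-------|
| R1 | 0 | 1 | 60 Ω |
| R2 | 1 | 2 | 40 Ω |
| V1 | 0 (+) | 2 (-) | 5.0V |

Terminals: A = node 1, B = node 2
Find the Thévenin equivalent first; then I_n = V_th/R_th and R_n = R_th.
Step 1 — V_th is the open-circuit voltage V_A - V_B (nothing connected across the terminals).
Nodal analysis, taking node 2 as the 0 V reference.
Source V1 fixes V_0 = 5 V.
KCL at each unknown node (sum of currents leaving = 0; resistances in Ω):
  Node 1: (V_1 - 5)/60 + (V_1 - 0)/40 = 0
Collecting terms: 0.04167 × V_1 = 0.08333  =>  V_1 = 2 V
V_th = V_1 - V_2 = 2 - 0 = 2 V
Step 2 — R_th: zero the source — replace V1 by a short circuit (node 2 merges into node 0) — and find the resistance seen between A (node 1) and B (node 0).
Reduce the network between node 1 (A) and node 0 (B) by series/parallel combination:
  Rp1 = R1 ‖ R2 (parallel, both between nodes 0 and 1) = 1/(1/60 + 1/40) = 24 Ω
R_th = 24 Ω
I_n = V_th/R_th = 2/24 = 0.08333 A, and R_n = R_th = 24 Ω

Final answer: I_n = 0.08333 A, R_n = 24 Ω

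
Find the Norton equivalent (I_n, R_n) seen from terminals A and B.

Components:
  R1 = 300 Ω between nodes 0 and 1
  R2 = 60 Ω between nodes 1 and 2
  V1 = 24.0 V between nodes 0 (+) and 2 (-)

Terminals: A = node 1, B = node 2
Find the Thévenin equivalent first; then I_n = V_th/R_th and R_n = R_th.
Step 1 — V_th is the open-circuit voltage V_A - V_B (nothing connected across the terminals).
Nodal analysis, taking node 2 as the 0 V reference.
Source V1 fixes V_0 = 24 V.
KCL at each unknown node (sum of currents leaving = 0; resistances in Ω):
  Node 1: (V_1 - 24)/300 + (V_1 - 0)/60 = 0
Collecting terms: 0.02 × V_1 = 0.08  =>  V_1 = 4 V
V_th = V_1 - V_2 = 4 - 0 = 4 V
Step 2 — R_th: zero the source — replace V1 by a short circuit (node 2 merges into node 0) — and find the resistance seen between A (node 1) and B (node 0).
Reduce the network between node 1 (A) and node 0 (B) by series/parallel combination:
  Rp1 = R1 ‖ R2 (parallel, both between nodes 0 and 1) = 1/(1/300 + 1/60) = 50 Ω
R_th = 50 Ω
I_n = V_th/R_th = 4/50 = 0.08 A, and R_n = R_th = 50 Ω

Final answer: I_n = 0.08 A, R_n = 50 Ω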